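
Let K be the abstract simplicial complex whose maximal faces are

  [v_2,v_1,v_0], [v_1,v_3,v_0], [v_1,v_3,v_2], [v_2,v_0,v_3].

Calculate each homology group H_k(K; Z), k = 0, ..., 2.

We work with the vertex ordering v_0 < v_1 < v_2 < v_3. The simplices of K, each written with vertices in increasing order, are:

  0-simplices (4): [v_0], [v_1], [v_2], [v_3]
  1-simplices (6): [v_0,v_1], [v_0,v_2], [v_0,v_3], [v_1,v_2], [v_1,v_3], [v_2,v_3]
  2-simplices (4): [v_0,v_1,v_2], [v_0,v_1,v_3], [v_0,v_2,v_3], [v_1,v_2,v_3]

giving chain groups C_0 ≅ Z^4, C_1 ≅ Z^6, C_2 ≅ Z^4.

The boundary map ∂_1: C_1 → C_0 is given by ∂[p,q] = [q] − [p]. For instance
  ∂[v_0,v_2] = [v_2] − [v_0].
The resulting 4×6 matrix has rank 3, and its Smith normal form has invariant factors (1,1,1).

The boundary map ∂_2: C_2 → C_1 maps a triangle to the signed sum of its edges. For instance
  ∂[v_0,v_2,v_3] = [v_2,v_3] − [v_0,v_3] + [v_0,v_2],
  ∂[v_1,v_2,v_3] = [v_2,v_3] − [v_1,v_3] + [v_1,v_2].
As a 6×4 matrix over Z this has rank 3, with invariant factors (1,1,1).

Computing H_k = (kernel of ∂_k) / (image of ∂_{k+1}):

  H_0: rank C_0 − rank ∂_1 = 4 − 3 = 1, and the invariant factors of ∂_1 are all 1, so H_0 = Z.
  H_1: rank ker ∂_1 − rank ∂_2 = (6 − 3) − 3 = 0, and the invariant factors of ∂_2 are all 1, so H_1 = 0.
  H_2: rank ker ∂_2 − rank ∂_3 = (4 − 3) − 0 = 1, and there is no ∂_3, so H_2 = Z.

As a check, the Euler characteristic is 4 − 6 + 4 = 2, which agrees with 1 − 0 + 1 = 2.
(K is a triangulation of the 2-sphere S^2.)

H_0 = Z,  H_1 = 0,  H_2 = Z.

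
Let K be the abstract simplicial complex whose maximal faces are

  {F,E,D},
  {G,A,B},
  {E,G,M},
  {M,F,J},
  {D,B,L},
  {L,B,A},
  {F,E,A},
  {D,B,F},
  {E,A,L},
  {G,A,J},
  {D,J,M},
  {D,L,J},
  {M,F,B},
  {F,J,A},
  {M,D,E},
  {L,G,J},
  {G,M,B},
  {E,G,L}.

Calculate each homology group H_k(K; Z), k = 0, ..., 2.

Take the total order A < B < D < E < F < G < J < L < M on the vertex set. Then K (dimension 2) consists of the simplices:

  0-simplices (9): A, B, D, E, F, G, J, L, M
  1-simplices (27): AB, AE, AF, AG, AJ, AL, BD, BF, BG, BL, BM, DE, DF, DJ, DL, DM, EF, EG, EL, EM, FJ, FM, GJ, GL, GM, JL, JM
  2-simplices (18): ABG, ABL, AEF, AEL, AFJ, AGJ, BDF, BDL, BFM, BGM, DEF, DEM, DJL, DJM, EGL, EGM, FJM, GJL

Hence C_0 ≅ Z^9, C_1 ≅ Z^27, C_2 ≅ Z^18.

The boundary map ∂_1: C_1 → C_0 sends each edge [p,q] (with p < q) to q − p. For instance
  ∂AG = G − A.
The resulting 9×27 matrix has rank 8, and its Smith normal form has invariant factors (1,1,1,1,1,1,1,1).

Boundary ∂_2: C_2 → C_1 maps a triangle to the signed sum of its edges. For instance
  ∂DJL = JL − DL + DJ,
  ∂GJL = JL − GL + GJ.
This gives a 27×18 integer matrix of rank 18; reducing to Smith normal form yields diagonal entries (1,1,1,1,1,1,1,1,1,1,1,1,1,1,1,1,1,2).

Computing H_k = (kernel of ∂_k) / (image of ∂_{k+1}):

  H_0: rank C_0 − rank ∂_1 = 9 − 8 = 1, and the invariant factors of ∂_1 are all 1, so H_0 ≅ Z.
  H_1: rank ker ∂_1 − rank ∂_2 = (27 − 8) − 18 = 1, and ∂_2 has invariant factor 2 > 1, so H_1 ≅ Z ⊕ Z/2.
  H_2: rank ker ∂_2 − rank ∂_3 = (18 − 18) − 0 = 0, and there is no ∂_3, so H_2 ≅ 0.

H_0 ≅ Z,  H_1 ≅ Z ⊕ Z/2,  H_2 = 0.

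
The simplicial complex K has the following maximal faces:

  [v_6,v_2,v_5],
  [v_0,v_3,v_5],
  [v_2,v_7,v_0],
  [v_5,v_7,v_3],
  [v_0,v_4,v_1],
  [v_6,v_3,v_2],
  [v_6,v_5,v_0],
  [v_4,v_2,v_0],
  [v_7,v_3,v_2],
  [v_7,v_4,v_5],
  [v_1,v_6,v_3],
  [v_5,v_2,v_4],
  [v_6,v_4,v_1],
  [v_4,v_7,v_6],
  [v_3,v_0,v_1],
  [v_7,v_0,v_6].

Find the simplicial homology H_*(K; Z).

H_0 ≅ Z,  H_1 ≅ Z^2,  H_2 ≅ Z.

Order the vertices as v_0 < v_1 < v_2 < v_3 < v_4 < v_5 < v_6 < v_7. Listing each simplex with vertices in this order, K has dimension 2 with simplices:

  0-simplices (8): [v_0], [v_1], [v_2], [v_3], [v_4], [v_5], [v_6], [v_7]
  1-simplices (24): (24 of them)
  2-simplices (16): (16 of them)

so the chain groups are C_0 ≅ Z^8, C_1 ≅ Z^24, C_2 ≅ Z^16.

The boundary map ∂_1: C_1 → C_0 is given by ∂[p,q] = [q] − [p].
This gives a 8×24 integer matrix of rank 7; reducing to Smith normal form yields diagonal entries (1,1,1,1,1,1,1).

Boundary ∂_2: C_2 → C_1 maps a triangle to the signed sum of its edges. For instance
  ∂[v_1,v_4,v_6] = [v_4,v_6] − [v_1,v_6] + [v_1,v_4],
  ∂[v_0,v_2,v_7] = [v_2,v_7] − [v_0,v_7] + [v_0,v_2].
The resulting 24×16 matrix has rank 15, and its Smith normal form has invariant factors (1,1,1,1,1,1,1,1,1,1,1,1,1,1,1).

From H_k ≅ ker(∂_k) / im(∂_{k+1}) we obtain:

  H_0: rank C_0 − rank ∂_1 = 8 − 7 = 1, and the invariant factors of ∂_1 are all 1, so H_0 ≅ Z.
  H_1: rank ker ∂_1 − rank ∂_2 = (24 − 7) − 15 = 2, and the invariant factors of ∂_2 are all 1, so H_1 ≅ Z^2.
  H_2: rank ker ∂_2 − rank ∂_3 = (16 − 15) − 0 = 1, and there is no ∂_3, so H_2 ≅ Z.

As a check, the Euler characteristic is 8 − 24 + 16 = 0, which agrees with 1 − 2 + 1 = 0.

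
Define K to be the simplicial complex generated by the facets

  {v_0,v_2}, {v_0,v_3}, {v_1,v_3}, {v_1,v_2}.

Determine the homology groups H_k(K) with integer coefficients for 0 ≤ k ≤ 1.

H_0 = Z,  H_1 = Z.

Order the vertices as v_0 < v_1 < v_2 < v_3. Listing each simplex with vertices in this order, K has dimension 1 with simplices:

  0-simplices (4): [v_0], [v_1], [v_2], [v_3]
  1-simplices (4): [v_0,v_2], [v_0,v_3], [v_1,v_2], [v_1,v_3]

Hence C_0 ≅ Z^4, C_1 ≅ Z^4.

Boundary ∂_1: C_1 → C_0 sends each edge [p,q] (with p < q) to q − p.
As a 4×4 matrix over Z this has rank 3, with invariant factors (1,1,1).

Reading off H_k = ker ∂_k / im ∂_{k+1}:

  H_0: rank C_0 − rank ∂_1 = 4 − 3 = 1, and the invariant factors of ∂_1 are all 1, so H_0 = Z.
  H_1: rank ker ∂_1 − rank ∂_2 = (4 − 3) − 0 = 1, and there is no ∂_2, so H_1 = Z.

(K is a triangulation of the circle S^1.)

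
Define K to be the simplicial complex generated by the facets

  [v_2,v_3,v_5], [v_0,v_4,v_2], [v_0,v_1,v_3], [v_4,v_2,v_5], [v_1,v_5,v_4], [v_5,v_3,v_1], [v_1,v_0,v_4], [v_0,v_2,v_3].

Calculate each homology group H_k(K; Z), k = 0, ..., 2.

We work with the vertex ordering v_0 < v_1 < v_2 < v_3 < v_4 < v_5. The simplices of K, each written with vertices in increasing order, are:

  0-simplices (6): [v_0], [v_1], [v_2], [v_3], [v_4], [v_5]
  1-simplices (12): [v_0,v_1], [v_0,v_2], [v_0,v_3], [v_0,v_4], [v_1,v_3], [v_1,v_4], [v_1,v_5], [v_2,v_3], [v_2,v_4], [v_2,v_5], [v_3,v_5], [v_4,v_5]
  2-simplices (8): [v_0,v_1,v_3], [v_0,v_1,v_4], [v_0,v_2,v_3], [v_0,v_2,v_4], [v_1,v_3,v_5], [v_1,v_4,v_5], [v_2,v_3,v_5], [v_2,v_4,v_5]

so the chain groups are C_0 ≅ Z^6, C_1 ≅ Z^12, C_2 ≅ Z^8.

∂_1: C_1 → C_0 sends each edge [p,q] (with p < q) to q − p. For instance
  ∂[v_2,v_3] = [v_3] − [v_2].
The 6×12 boundary matrix has rank 5 and Smith normal form diag(1,1,1,1,1).

Boundary ∂_2: C_2 → C_1 maps a triangle to the signed sum of its edges. For instance
  ∂[v_1,v_3,v_5] = [v_3,v_5] − [v_1,v_5] + [v_1,v_3],
  ∂[v_2,v_4,v_5] = [v_4,v_5] − [v_2,v_5] + [v_2,v_4].
This gives a 12×8 integer matrix of rank 7; reducing to Smith normal form yields diagonal entries (1,1,1,1,1,1,1).

Computing H_k = (kernel of ∂_k) / (image of ∂_{k+1}):

  H_0: rank C_0 − rank ∂_1 = 6 − 5 = 1, and the invariant factors of ∂_1 are all 1, so H_0 ≅ Z.
  H_1: rank ker ∂_1 − rank ∂_2 = (12 − 5) − 7 = 0, and the invariant factors of ∂_2 are all 1, so H_1 ≅ 0.
  H_2: rank ker ∂_2 − rank ∂_3 = (8 − 7) − 0 = 1, and there is no ∂_3, so H_2 ≅ Z.

H_0 = Z,  H_1 = 0,  H_2 = Z.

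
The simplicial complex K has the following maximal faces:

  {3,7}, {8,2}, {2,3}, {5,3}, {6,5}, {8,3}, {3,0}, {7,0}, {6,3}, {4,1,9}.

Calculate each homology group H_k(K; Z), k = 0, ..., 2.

H_0 = Z^2,  H_1 = Z^3,  H_2 = 0.

Order the vertices as 0 < 1 < 2 < 3 < 4 < 5 < 6 < 7 < 8 < 9. Listing each simplex with vertices in this order, K has dimension 2 with simplices:

  0-simplices (10): [0], [1], [2], [3], [4], [5], [6], [7], [8], [9]
  1-simplices (12): [0,3], [0,7], [1,4], [1,9], [2,3], [2,8], [3,5], [3,6], [3,7], [3,8], [4,9], [5,6]
  2-simplices (1): [1,4,9]

giving chain groups C_0 ≅ Z^10, C_1 ≅ Z^12, C_2 ≅ Z^1.

∂_1: C_1 → C_0 is given by ∂[p,q] = [q] − [p]. For instance
  ∂[3,6] = [6] − [3].
This gives a 10×12 integer matrix of rank 8; reducing to Smith normal form yields diagonal entries (1,1,1,1,1,1,1,1).

The boundary map ∂_2: C_2 → C_1 acts by ∂[p,q,r] = [q,r] − [p,r] + [p,q]. For instance
  ∂[1,4,9] = [4,9] − [1,9] + [1,4].
As a 12×1 matrix over Z this has rank 1, with invariant factors (1).

Computing H_k = (kernel of ∂_k) / (image of ∂_{k+1}):

  H_0: rank C_0 − rank ∂_1 = 10 − 8 = 2, and the invariant factors of ∂_1 are all 1, so H_0 = Z^2.
  H_1: rank ker ∂_1 − rank ∂_2 = (12 − 8) − 1 = 3, and the invariant factors of ∂_2 are all 1, so H_1 = Z^3.
  H_2: rank ker ∂_2 − rank ∂_3 = (1 − 1) − 0 = 0, and there is no ∂_3, so H_2 = 0.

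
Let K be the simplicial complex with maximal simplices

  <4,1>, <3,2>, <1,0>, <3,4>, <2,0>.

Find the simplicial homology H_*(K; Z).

H_0 ≅ Z,  H_1 ≅ Z.

We work with the vertex ordering 0 < 1 < 2 < 3 < 4. The simplices of K, each written with vertices in increasing order, are:

  0-simplices (5): [0], [1], [2], [3], [4]
  1-simplices (5): [0,1], [0,2], [1,4], [2,3], [3,4]

so the chain groups are C_0 ≅ Z^5, C_1 ≅ Z^5.

The boundary map ∂_1: C_1 → C_0 is given by ∂[p,q] = [q] − [p].
The resulting 5×5 matrix has rank 4, and its Smith normal form has invariant factors (1,1,1,1).

Computing H_k = (kernel of ∂_k) / (image of ∂_{k+1}):

  H_0: rank C_0 − rank ∂_1 = 5 − 4 = 1, and the invariant factors of ∂_1 are all 1, so H_0 ≅ Z.
  H_1: rank ker ∂_1 − rank ∂_2 = (5 − 4) − 0 = 1, and there is no ∂_2, so H_1 ≅ Z.

As a check, the Euler characteristic is 5 − 5 = 0, which agrees with 1 − 1 = 0.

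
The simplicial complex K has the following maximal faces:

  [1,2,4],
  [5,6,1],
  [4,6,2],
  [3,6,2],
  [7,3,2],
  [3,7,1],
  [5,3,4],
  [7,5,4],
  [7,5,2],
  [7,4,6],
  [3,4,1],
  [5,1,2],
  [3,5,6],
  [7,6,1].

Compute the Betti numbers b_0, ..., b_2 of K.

Order the vertices as 1 < 2 < 3 < 4 < 5 < 6 < 7. Listing each simplex with vertices in this order, K has dimension 2 with simplices:

  0-simplices (7): [1], [2], [3], [4], [5], [6], [7]
  1-simplices (21): [1,2], [1,3], [1,4], [1,5], [1,6], [1,7], [2,3], [2,4], [2,5], [2,6], [2,7], [3,4], [3,5], [3,6], [3,7], [4,5], [4,6], [4,7], [5,6], [5,7], [6,7]
  2-simplices (14): [1,2,4], [1,2,5], [1,3,4], [1,3,7], [1,5,6], [1,6,7], [2,3,6], [2,3,7], [2,4,6], [2,5,7], [3,4,5], [3,5,6], [4,5,7], [4,6,7]

so the chain groups are C_0 ≅ Z^7, C_1 ≅ Z^21, C_2 ≅ Z^14.

∂_1: C_1 → C_0 maps an edge to its endpoints' difference, ∂[p,q] = q − p. For instance
  ∂[2,7] = [7] − [2].
This gives a 7×21 integer matrix of rank 6; reducing to Smith normal form yields diagonal entries (1,1,1,1,1,1).

The boundary map ∂_2: C_2 → C_1 sends each 2-simplex [p,q,r] to [q,r] − [p,r] + [p,q]. For instance
  ∂[2,5,7] = [5,7] − [2,7] + [2,5],
  ∂[1,6,7] = [6,7] − [1,7] + [1,6].
The resulting 21×14 matrix has rank 13, and its Smith normal form has invariant factors (1,1,1,1,1,1,1,1,1,1,1,1,1).

Reading off H_k = ker ∂_k / im ∂_{k+1}:

  H_0: rank C_0 − rank ∂_1 = 7 − 6 = 1, and the invariant factors of ∂_1 are all 1, so H_0 = Z.
  H_1: rank ker ∂_1 − rank ∂_2 = (21 − 6) − 13 = 2, and the invariant factors of ∂_2 are all 1, so H_1 = Z^2.
  H_2: rank ker ∂_2 − rank ∂_3 = (14 − 13) − 0 = 1, and there is no ∂_3, so H_2 = Z.

Hence the Betti numbers are b_0 = 1, b_1 = 2, b_2 = 1.

b_0 = 1, b_1 = 2, b_2 = 1.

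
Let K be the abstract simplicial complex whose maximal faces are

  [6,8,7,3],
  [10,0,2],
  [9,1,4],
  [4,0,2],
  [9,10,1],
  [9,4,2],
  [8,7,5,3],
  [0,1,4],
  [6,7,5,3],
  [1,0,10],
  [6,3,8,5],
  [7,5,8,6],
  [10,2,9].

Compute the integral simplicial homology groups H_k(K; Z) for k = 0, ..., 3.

H_0 ≅ Z^2,  H_1 = 0,  H_2 ≅ Z,  H_3 ≅ Z.

Order the vertices as 0 < 1 < 2 < 3 < 4 < 5 < 6 < 7 < 8 < 9 < 10. Listing each simplex with vertices in this order, K has dimension 3 with simplices:

  0-simplices (11): [0], [1], [2], [3], [4], [5], [6], [7], [8], [9], [10]
  1-simplices (22): [0,1], [0,2], [0,4], [0,10], [1,4], [1,9], [1,10], [2,4], [2,9], [2,10], [3,5], [3,6], [3,7], [3,8], [4,9], [5,6], [5,7], [5,8], [6,7], [6,8], [7,8], [9,10]
  2-simplices (18): (18 of them)
  3-simplices (5): [3,5,6,7], [3,5,6,8], [3,5,7,8], [3,6,7,8], [5,6,7,8]

Hence C_0 ≅ Z^11, C_1 ≅ Z^22, C_2 ≅ Z^18, C_3 ≅ Z^5.

∂_1: C_1 → C_0 sends each edge [p,q] (with p < q) to q − p.
The 11×22 boundary matrix has rank 9 and Smith normal form diag(1,1,1,1,1,1,1,1,1).

Boundary ∂_2: C_2 → C_1 maps a triangle to the signed sum of its edges. For instance
  ∂[3,5,6] = [5,6] − [3,6] + [3,5],
  ∂[3,6,8] = [6,8] − [3,8] + [3,6].
The resulting 22×18 matrix has rank 13, and its Smith normal form has invariant factors (1,1,1,1,1,1,1,1,1,1,1,1,1).

∂_3: C_3 → C_2 sends each 3-simplex σ to the alternating sum Σ_i (−1)^i (σ with its i-th vertex removed). For instance
  ∂[3,6,7,8] = [6,7,8] − [3,7,8] + [3,6,8] − [3,6,7],
  ∂[3,5,6,7] = [5,6,7] − [3,6,7] + [3,5,7] − [3,5,6].
This gives a 18×5 integer matrix of rank 4; reducing to Smith normal form yields diagonal entries (1,1,1,1).

From H_k ≅ ker(∂_k) / im(∂_{k+1}) we obtain:

  H_0: rank C_0 − rank ∂_1 = 11 − 9 = 2, and the invariant factors of ∂_1 are all 1, so H_0 ≅ Z^2.
  H_1: rank ker ∂_1 − rank ∂_2 = (22 − 9) − 13 = 0, and the invariant factors of ∂_2 are all 1, so H_1 ≅ 0.
  H_2: rank ker ∂_2 − rank ∂_3 = (18 − 13) − 4 = 1, and the invariant factors of ∂_3 are all 1, so H_2 ≅ Z.
  H_3: rank ker ∂_3 − rank ∂_4 = (5 − 4) − 0 = 1, and there is no ∂_4, so H_3 ≅ Z.

As a check, the Euler characteristic is 11 − 22 + 18 − 5 = 2, which agrees with 2 − 0 + 1 − 1 = 2.
(K is a triangulation of the disjoint union of the 3-sphere S^3 and the 2-sphere S^2.)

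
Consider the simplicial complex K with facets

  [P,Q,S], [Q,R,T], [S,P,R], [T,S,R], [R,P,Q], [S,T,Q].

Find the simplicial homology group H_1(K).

H_1 ≅ 0.

Take the total order P < Q < R < S < T on the vertex set. Then K (dimension 2) consists of the simplices:

  0-simplices (5): P, Q, R, S, T
  1-simplices (9): PQ, PR, PS, QR, QS, QT, RS, RT, ST
  2-simplices (6): PQR, PQS, PRS, QRT, QST, RST

so the chain groups are C_0 ≅ Z^5, C_1 ≅ Z^9, C_2 ≅ Z^6.

Boundary ∂_1: C_1 → C_0 sends each edge [p,q] (with p < q) to q − p.
This gives a 5×9 integer matrix of rank 4; reducing to Smith normal form yields diagonal entries (1,1,1,1).

Boundary ∂_2: C_2 → C_1 acts by ∂[p,q,r] = [q,r] − [p,r] + [p,q]. For instance
  ∂PRS = RS − PS + PR,
  ∂QST = ST − QT + QS.
This gives a 9×6 integer matrix of rank 5; reducing to Smith normal form yields diagonal entries (1,1,1,1,1).

Computing H_k = (kernel of ∂_k) / (image of ∂_{k+1}):

  H_1: rank ker ∂_1 − rank ∂_2 = (9 − 4) − 5 = 0, and the invariant factors of ∂_2 are all 1, so H_1 ≅ 0.

(K is a triangulation of the 2-sphere S^2.)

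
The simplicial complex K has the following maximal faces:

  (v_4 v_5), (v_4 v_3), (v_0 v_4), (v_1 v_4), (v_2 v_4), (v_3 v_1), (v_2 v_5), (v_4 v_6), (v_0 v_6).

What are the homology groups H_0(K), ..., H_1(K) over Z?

H_0 ≅ Z,  H_1 ≅ Z^3.

We work with the vertex ordering v_0 < v_1 < v_2 < v_3 < v_4 < v_5 < v_6. The simplices of K, each written with vertices in increasing order, are:

  0-simplices (7): [v_0], [v_1], [v_2], [v_3], [v_4], [v_5], [v_6]
  1-simplices (9): [v_0,v_4], [v_0,v_6], [v_1,v_3], [v_1,v_4], [v_2,v_4], [v_2,v_5], [v_3,v_4], [v_4,v_5], [v_4,v_6]

so the chain groups are C_0 ≅ Z^7, C_1 ≅ Z^9.

The boundary map ∂_1: C_1 → C_0 sends each edge [p,q] (with p < q) to q − p. For instance
  ∂[v_4,v_5] = [v_5] − [v_4].
This gives a 7×9 integer matrix of rank 6; reducing to Smith normal form yields diagonal entries (1,1,1,1,1,1).

Computing H_k = (kernel of ∂_k) / (image of ∂_{k+1}):

  H_0: rank C_0 − rank ∂_1 = 7 − 6 = 1, and the invariant factors of ∂_1 are all 1, so H_0 ≅ Z.
  H_1: rank ker ∂_1 − rank ∂_2 = (9 − 6) − 0 = 3, and there is no ∂_2, so H_1 ≅ Z^3.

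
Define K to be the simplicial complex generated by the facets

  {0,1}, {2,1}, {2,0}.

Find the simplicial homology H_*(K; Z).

H_0 = Z,  H_1 = Z.

Fix the vertex order 0 < 1 < 2 and write every simplex with vertices in increasing order. Then dim K = 1 and the simplices of K are:

  0-simplices (3): [0], [1], [2]
  1-simplices (3): [0,1], [0,2], [1,2]

giving chain groups C_0 ≅ Z^3, C_1 ≅ Z^3.

∂_1: C_1 → C_0 is given by ∂[p,q] = [q] − [p]. For instance
  ∂[1,2] = [2] − [1].
This gives a 3×3 integer matrix of rank 2; reducing to Smith normal form yields diagonal entries (1,1).

Now H_k = ker ∂_k / im ∂_{k+1}, so:

  H_0: rank C_0 − rank ∂_1 = 3 − 2 = 1, and the invariant factors of ∂_1 are all 1, so H_0 ≅ Z.
  H_1: rank ker ∂_1 − rank ∂_2 = (3 − 2) − 0 = 1, and there is no ∂_2, so H_1 ≅ Z.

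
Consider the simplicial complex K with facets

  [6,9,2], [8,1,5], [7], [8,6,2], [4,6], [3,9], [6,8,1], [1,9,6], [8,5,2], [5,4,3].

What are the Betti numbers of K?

K has 9 vertices, 16 edges, 7 triangles.
rank ∂_0 = 0, rank ∂_1 = 7 ⇒ b_0 = 9 − 0 − 7 = 2; all invariant factors of ∂_1 are 1 so no torsion. So H_0 ≅ Z^2.
rank ∂_1 = 7, rank ∂_2 = 7 ⇒ b_1 = 16 − 7 − 7 = 2; all invariant factors of ∂_2 are 1 so no torsion. So H_1 ≅ Z^2.
rank ∂_2 = 7, rank ∂_3 = 0 ⇒ b_2 = 7 − 7 − 0 = 0. So H_2 ≅ 0.

b_0 = 2, b_1 = 2, b_2 = 0.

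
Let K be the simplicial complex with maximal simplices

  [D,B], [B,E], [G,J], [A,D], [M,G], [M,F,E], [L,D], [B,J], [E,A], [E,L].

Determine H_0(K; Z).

Order the vertices as A < B < D < E < F < G < J < L < M. Listing each simplex with vertices in this order, K has dimension 2 with simplices:

  0-simplices (9): A, B, D, E, F, G, J, L, M
  1-simplices (12): AD, AE, BD, BE, BJ, DL, EF, EL, EM, FM, GJ, GM
  2-simplices (1): EFM

Hence C_0 ≅ Z^9, C_1 ≅ Z^12, C_2 ≅ Z^1.

∂_1: C_1 → C_0 is given by ∂[p,q] = [q] − [p]. For instance
  ∂BE = E − B.
This gives a 9×12 integer matrix of rank 8; reducing to Smith normal form yields diagonal entries (1,1,1,1,1,1,1,1).

The boundary map ∂_2: C_2 → C_1 maps a triangle to the signed sum of its edges. For instance
  ∂EFM = FM − EM + EF.
As a 12×1 matrix over Z this has rank 1, with invariant factors (1).

Now H_k = ker ∂_k / im ∂_{k+1}, so:

  H_0: rank C_0 − rank ∂_1 = 9 − 8 = 1, and the invariant factors of ∂_1 are all 1, so H_0 ≅ Z.

H_0 = Z.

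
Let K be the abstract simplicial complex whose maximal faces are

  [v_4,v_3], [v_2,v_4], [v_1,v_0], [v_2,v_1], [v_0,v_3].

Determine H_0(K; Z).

H_0 ≅ Z.

K has 5 vertices, 5 edges.
rank ∂_0 = 0, rank ∂_1 = 4 ⇒ b_0 = 5 − 0 − 4 = 1; all invariant factors of ∂_1 are 1 so no torsion. So H_0 ≅ Z.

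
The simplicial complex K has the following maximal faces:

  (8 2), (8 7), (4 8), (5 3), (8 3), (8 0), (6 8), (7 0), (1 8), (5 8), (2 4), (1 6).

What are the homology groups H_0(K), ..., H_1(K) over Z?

K has 9 vertices, 12 edges.
rank ∂_0 = 0, rank ∂_1 = 8 ⇒ b_0 = 9 − 0 − 8 = 1; all invariant factors of ∂_1 are 1 so no torsion. So H_0 ≅ Z.
rank ∂_1 = 8, rank ∂_2 = 0 ⇒ b_1 = 12 − 8 − 0 = 4. So H_1 ≅ Z^4.

H_0 = Z,  H_1 = Z^4.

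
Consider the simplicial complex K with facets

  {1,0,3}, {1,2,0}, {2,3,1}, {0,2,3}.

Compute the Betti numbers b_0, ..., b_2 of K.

b_0 = 1, b_1 = 0, b_2 = 1.

Order the vertices as 0 < 1 < 2 < 3. Listing each simplex with vertices in this order, K has dimension 2 with simplices:

  0-simplices (4): [0], [1], [2], [3]
  1-simplices (6): [0,1], [0,2], [0,3], [1,2], [1,3], [2,3]
  2-simplices (4): [0,1,2], [0,1,3], [0,2,3], [1,2,3]

Hence C_0 ≅ Z^4, C_1 ≅ Z^6, C_2 ≅ Z^4.

∂_1: C_1 → C_0 sends each edge [p,q] (with p < q) to q − p. For instance
  ∂[0,3] = [3] − [0].
As a 4×6 matrix over Z this has rank 3, with invariant factors (1,1,1).

The boundary map ∂_2: C_2 → C_1 maps a triangle to the signed sum of its edges. For instance
  ∂[0,2,3] = [2,3] − [0,3] + [0,2],
  ∂[0,1,3] = [1,3] − [0,3] + [0,1].
This gives a 6×4 integer matrix of rank 3; reducing to Smith normal form yields diagonal entries (1,1,1).

Computing H_k = (kernel of ∂_k) / (image of ∂_{k+1}):

  H_0: rank C_0 − rank ∂_1 = 4 − 3 = 1, and the invariant factors of ∂_1 are all 1, so H_0 ≅ Z.
  H_1: rank ker ∂_1 − rank ∂_2 = (6 − 3) − 3 = 0, and the invariant factors of ∂_2 are all 1, so H_1 ≅ 0.
  H_2: rank ker ∂_2 − rank ∂_3 = (4 − 3) − 0 = 1, and there is no ∂_3, so H_2 ≅ Z.

As a check, the Euler characteristic is 4 − 6 + 4 = 2, which agrees with 1 − 0 + 1 = 2.

Hence the Betti numbers are b_0 = 1, b_1 = 0, b_2 = 1.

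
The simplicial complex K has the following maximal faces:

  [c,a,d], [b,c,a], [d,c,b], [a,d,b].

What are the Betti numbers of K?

Order the vertices as a < b < c < d. Listing each simplex with vertices in this order, K has dimension 2 with simplices:

  0-simplices (4): a, b, c, d
  1-simplices (6): ab, ac, ad, bc, bd, cd
  2-simplices (4): abc, abd, acd, bcd

so the chain groups are C_0 ≅ Z^4, C_1 ≅ Z^6, C_2 ≅ Z^4.

Boundary ∂_1: C_1 → C_0 is given by ∂[p,q] = [q] − [p].
The resulting 4×6 matrix has rank 3, and its Smith normal form has invariant factors (1,1,1).

Boundary ∂_2: C_2 → C_1 sends each 2-simplex [p,q,r] to [q,r] − [p,r] + [p,q]. For instance
  ∂abd = bd − ad + ab,
  ∂bcd = cd − bd + bc.
The resulting 6×4 matrix has rank 3, and its Smith normal form has invariant factors (1,1,1).

Now H_k = ker ∂_k / im ∂_{k+1}, so:

  H_0: rank C_0 − rank ∂_1 = 4 − 3 = 1, and the invariant factors of ∂_1 are all 1, so H_0 = Z.
  H_1: rank ker ∂_1 − rank ∂_2 = (6 − 3) − 3 = 0, and the invariant factors of ∂_2 are all 1, so H_1 = 0.
  H_2: rank ker ∂_2 − rank ∂_3 = (4 − 3) − 0 = 1, and there is no ∂_3, so H_2 = Z.

Hence the Betti numbers are b_0 = 1, b_1 = 0, b_2 = 1.

b_0 = 1, b_1 = 0, b_2 = 1.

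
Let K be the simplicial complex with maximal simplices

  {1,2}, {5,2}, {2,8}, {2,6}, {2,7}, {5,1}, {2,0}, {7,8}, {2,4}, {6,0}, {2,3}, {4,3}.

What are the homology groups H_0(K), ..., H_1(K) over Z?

H_0 ≅ Z,  H_1 ≅ Z^4.

Take the total order 0 < 1 < 2 < 3 < 4 < 5 < 6 < 7 < 8 on the vertex set. Then K (dimension 1) consists of the simplices:

  0-simplices (9): [0], [1], [2], [3], [4], [5], [6], [7], [8]
  1-simplices (12): [0,2], [0,6], [1,2], [1,5], [2,3], [2,4], [2,5], [2,6], [2,7], [2,8], [3,4], [7,8]

giving chain groups C_0 ≅ Z^9, C_1 ≅ Z^12.

∂_1: C_1 → C_0 sends each edge [p,q] (with p < q) to q − p. For instance
  ∂[2,4] = [4] − [2].
The resulting 9×12 matrix has rank 8, and its Smith normal form has invariant factors (1,1,1,1,1,1,1,1).

Now H_k = ker ∂_k / im ∂_{k+1}, so:

  H_0: rank C_0 − rank ∂_1 = 9 − 8 = 1, and the invariant factors of ∂_1 are all 1, so H_0 ≅ Z.
  H_1: rank ker ∂_1 − rank ∂_2 = (12 − 8) − 0 = 4, and there is no ∂_2, so H_1 ≅ Z^4.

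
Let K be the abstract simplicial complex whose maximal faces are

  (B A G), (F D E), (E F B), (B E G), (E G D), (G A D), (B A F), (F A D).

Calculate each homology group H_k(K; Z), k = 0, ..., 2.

Take the total order A < B < D < E < F < G on the vertex set. Then K (dimension 2) consists of the simplices:

  0-simplices (6): A, B, D, E, F, G
  1-simplices (12): AB, AD, AF, AG, BE, BF, BG, DE, DF, DG, EF, EG
  2-simplices (8): ABF, ABG, ADF, ADG, BEF, BEG, DEF, DEG

Hence C_0 ≅ Z^6, C_1 ≅ Z^12, C_2 ≅ Z^8.

∂_1: C_1 → C_0 sends each edge [p,q] (with p < q) to q − p. For instance
  ∂BF = F − B.
The resulting 6×12 matrix has rank 5, and its Smith normal form has invariant factors (1,1,1,1,1).

The boundary map ∂_2: C_2 → C_1 sends each 2-simplex [p,q,r] to [q,r] − [p,r] + [p,q]. For instance
  ∂ABF = BF − AF + AB,
  ∂DEF = EF − DF + DE.
The 12×8 boundary matrix has rank 7 and Smith normal form diag(1,1,1,1,1,1,1).

From H_k ≅ ker(∂_k) / im(∂_{k+1}) we obtain:

  H_0: rank C_0 − rank ∂_1 = 6 − 5 = 1, and the invariant factors of ∂_1 are all 1, so H_0 = Z.
  H_1: rank ker ∂_1 − rank ∂_2 = (12 − 5) − 7 = 0, and the invariant factors of ∂_2 are all 1, so H_1 = 0.
  H_2: rank ker ∂_2 − rank ∂_3 = (8 − 7) − 0 = 1, and there is no ∂_3, so H_2 = Z.

As a check, the Euler characteristic is 6 − 12 + 8 = 2, which agrees with 1 − 0 + 1 = 2.

H_0 = Z,  H_1 = 0,  H_2 = Z.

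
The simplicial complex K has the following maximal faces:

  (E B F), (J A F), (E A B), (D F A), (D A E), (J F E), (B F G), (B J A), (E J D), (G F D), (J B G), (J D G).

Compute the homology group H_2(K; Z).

H_2 ≅ 0.

K has 7 vertices, 18 edges, 12 triangles.
rank ∂_2 = 12, rank ∂_3 = 0 ⇒ b_2 = 12 − 12 − 0 = 0. So H_2 ≅ 0.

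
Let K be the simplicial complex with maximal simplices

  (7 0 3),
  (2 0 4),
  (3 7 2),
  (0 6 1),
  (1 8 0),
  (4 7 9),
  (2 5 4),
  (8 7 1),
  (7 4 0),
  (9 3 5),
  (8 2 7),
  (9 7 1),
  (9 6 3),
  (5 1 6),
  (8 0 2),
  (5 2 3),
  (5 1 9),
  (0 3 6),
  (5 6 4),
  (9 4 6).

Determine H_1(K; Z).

K has 10 vertices, 30 edges, 20 triangles.
rank ∂_1 = 9, rank ∂_2 = 20 ⇒ b_1 = 30 − 9 − 20 = 1; ∂_2 has invariant factor(s) [2] giving torsion. So H_1 ≅ Z ⊕ Z/2Z.

H_1 = Z ⊕ Z/2Z.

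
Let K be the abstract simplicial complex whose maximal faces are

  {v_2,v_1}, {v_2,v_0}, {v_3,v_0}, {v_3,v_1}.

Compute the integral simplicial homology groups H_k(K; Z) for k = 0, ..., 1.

K has 4 vertices, 4 edges.
rank ∂_0 = 0, rank ∂_1 = 3 ⇒ b_0 = 4 − 0 − 3 = 1; all invariant factors of ∂_1 are 1 so no torsion. So H_0 = Z.
rank ∂_1 = 3, rank ∂_2 = 0 ⇒ b_1 = 4 − 3 − 0 = 1. So H_1 = Z.

H_0 = Z,  H_1 = Z.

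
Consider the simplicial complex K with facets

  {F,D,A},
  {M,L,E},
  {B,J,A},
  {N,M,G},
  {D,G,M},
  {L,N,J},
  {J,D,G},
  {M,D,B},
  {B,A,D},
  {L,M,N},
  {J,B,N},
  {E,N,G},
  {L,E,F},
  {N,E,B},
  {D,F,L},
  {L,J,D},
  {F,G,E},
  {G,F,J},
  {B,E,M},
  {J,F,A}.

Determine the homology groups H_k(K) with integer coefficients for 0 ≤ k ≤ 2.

H_0 = Z,  H_1 = Z ⊕ Z/2Z,  H_2 = 0.

Take the total order A < B < D < E < F < G < J < L < M < N on the vertex set. Then K (dimension 2) consists of the simplices:

  0-simplices (10): A, B, D, E, F, G, J, L, M, N
  1-simplices (30): AB, AD, AF, AJ, BD, BE, BJ, BM, BN, DF, DG, DJ, DL, DM, EF, EG, EL, EM, EN, FG, FJ, FL, GJ, GM, GN, JL, JN, LM, LN, MN
  2-simplices (20): ABD, ABJ, ADF, AFJ, BDM, BEM, BEN, BJN, DFL, DGJ, DGM, DJL, EFG, EFL, EGN, ELM, FGJ, GMN, JLN, LMN

so the chain groups are C_0 ≅ Z^10, C_1 ≅ Z^30, C_2 ≅ Z^20.

The boundary map ∂_1: C_1 → C_0 is given by ∂[p,q] = [q] − [p]. For instance
  ∂DM = M − D.
This gives a 10×30 integer matrix of rank 9; reducing to Smith normal form yields diagonal entries (1,1,1,1,1,1,1,1,1).

∂_2: C_2 → C_1 acts by ∂[p,q,r] = [q,r] − [p,r] + [p,q]. For instance
  ∂BEM = EM − BM + BE,
  ∂GMN = MN − GN + GM.
The resulting 30×20 matrix has rank 20, and its Smith normal form has invariant factors (1,1,1,1,1,1,1,1,1,1,1,1,1,1,1,1,1,1,1,2).

Now H_k = ker ∂_k / im ∂_{k+1}, so:

  H_0: rank C_0 − rank ∂_1 = 10 − 9 = 1, and the invariant factors of ∂_1 are all 1, so H_0 ≅ Z.
  H_1: rank ker ∂_1 − rank ∂_2 = (30 − 9) − 20 = 1, and ∂_2 has invariant factor 2 > 1, so H_1 ≅ Z ⊕ Z/2Z.
  H_2: rank ker ∂_2 − rank ∂_3 = (20 − 20) − 0 = 0, and there is no ∂_3, so H_2 ≅ 0.

(K is a triangulation of the Klein bottle.)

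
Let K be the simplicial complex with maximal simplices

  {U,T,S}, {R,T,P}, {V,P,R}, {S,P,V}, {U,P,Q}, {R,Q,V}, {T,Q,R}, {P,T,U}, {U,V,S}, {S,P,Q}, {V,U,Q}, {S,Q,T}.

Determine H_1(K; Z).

Fix the vertex order P < Q < R < S < T < U < V and write every simplex with vertices in increasing order. Then dim K = 2 and the simplices of K are:

  0-simplices (7): P, Q, R, S, T, U, V
  1-simplices (18): PQ, PR, PS, PT, PU, PV, QR, QS, QT, QU, QV, RT, RV, ST, SU, SV, TU, UV
  2-simplices (12): PQS, PQU, PRT, PRV, PSV, PTU, QRT, QRV, QST, QUV, STU, SUV

Hence C_0 ≅ Z^7, C_1 ≅ Z^18, C_2 ≅ Z^12.

Boundary ∂_1: C_1 → C_0 is given by ∂[p,q] = [q] − [p]. For instance
  ∂SV = V − S.
As a 7×18 matrix over Z this has rank 6, with invariant factors (1,1,1,1,1,1).

The boundary map ∂_2: C_2 → C_1 maps a triangle to the signed sum of its edges. For instance
  ∂PRV = RV − PV + PR,
  ∂PSV = SV − PV + PS.
The 18×12 boundary matrix has rank 12 and Smith normal form diag(1,1,1,1,1,1,1,1,1,1,1,2).

From H_k ≅ ker(∂_k) / im(∂_{k+1}) we obtain:

  H_1: rank ker ∂_1 − rank ∂_2 = (18 − 6) − 12 = 0, and ∂_2 has invariant factor 2 > 1, so H_1 ≅ Z/2.

H_1 ≅ Z/2.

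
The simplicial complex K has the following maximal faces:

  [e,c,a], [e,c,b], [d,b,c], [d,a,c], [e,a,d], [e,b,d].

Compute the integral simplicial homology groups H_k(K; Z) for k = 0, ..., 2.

Fix the vertex order a < b < c < d < e and write every simplex with vertices in increasing order. Then dim K = 2 and the simplices of K are:

  0-simplices (5): a, b, c, d, e
  1-simplices (9): ac, ad, ae, bc, bd, be, cd, ce, de
  2-simplices (6): acd, ace, ade, bcd, bce, bde

giving chain groups C_0 ≅ Z^5, C_1 ≅ Z^9, C_2 ≅ Z^6.

∂_1: C_1 → C_0 is given by ∂[p,q] = [q] − [p].
This gives a 5×9 integer matrix of rank 4; reducing to Smith normal form yields diagonal entries (1,1,1,1).

The boundary map ∂_2: C_2 → C_1 acts by ∂[p,q,r] = [q,r] − [p,r] + [p,q]. For instance
  ∂ace = ce − ae + ac,
  ∂bde = de − be + bd.
As a 9×6 matrix over Z this has rank 5, with invariant factors (1,1,1,1,1).

Reading off H_k = ker ∂_k / im ∂_{k+1}:

  H_0: rank C_0 − rank ∂_1 = 5 − 4 = 1, and the invariant factors of ∂_1 are all 1, so H_0 ≅ Z.
  H_1: rank ker ∂_1 − rank ∂_2 = (9 − 4) − 5 = 0, and the invariant factors of ∂_2 are all 1, so H_1 ≅ 0.
  H_2: rank ker ∂_2 − rank ∂_3 = (6 − 5) − 0 = 1, and there is no ∂_3, so H_2 ≅ Z.

(K is a triangulation of the 2-sphere S^2.)

H_0 = Z,  H_1 = 0,  H_2 = Z.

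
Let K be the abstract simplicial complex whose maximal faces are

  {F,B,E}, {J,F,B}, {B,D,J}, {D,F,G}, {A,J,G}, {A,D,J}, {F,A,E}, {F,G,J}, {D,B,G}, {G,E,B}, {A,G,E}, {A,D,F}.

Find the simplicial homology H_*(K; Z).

H_0 = Z,  H_1 = Z/2,  H_2 = 0.

Order the vertices as A < B < D < E < F < G < J. Listing each simplex with vertices in this order, K has dimension 2 with simplices:

  0-simplices (7): A, B, D, E, F, G, J
  1-simplices (18): AD, AE, AF, AG, AJ, BD, BE, BF, BG, BJ, DF, DG, DJ, EF, EG, FG, FJ, GJ
  2-simplices (12): ADF, ADJ, AEF, AEG, AGJ, BDG, BDJ, BEF, BEG, BFJ, DFG, FGJ

giving chain groups C_0 ≅ Z^7, C_1 ≅ Z^18, C_2 ≅ Z^12.

Boundary ∂_1: C_1 → C_0 maps an edge to its endpoints' difference, ∂[p,q] = q − p.
This gives a 7×18 integer matrix of rank 6; reducing to Smith normal form yields diagonal entries (1,1,1,1,1,1).

Boundary ∂_2: C_2 → C_1 sends each 2-simplex [p,q,r] to [q,r] − [p,r] + [p,q]. For instance
  ∂ADF = DF − AF + AD,
  ∂AGJ = GJ − AJ + AG.
The 18×12 boundary matrix has rank 12 and Smith normal form diag(1,1,1,1,1,1,1,1,1,1,1,2).

Reading off H_k = ker ∂_k / im ∂_{k+1}:

  H_0: rank C_0 − rank ∂_1 = 7 − 6 = 1, and the invariant factors of ∂_1 are all 1, so H_0 ≅ Z.
  H_1: rank ker ∂_1 − rank ∂_2 = (18 − 6) − 12 = 0, and ∂_2 has invariant factor 2 > 1, so H_1 ≅ Z/2.
  H_2: rank ker ∂_2 − rank ∂_3 = (12 − 12) − 0 = 0, and there is no ∂_3, so H_2 ≅ 0.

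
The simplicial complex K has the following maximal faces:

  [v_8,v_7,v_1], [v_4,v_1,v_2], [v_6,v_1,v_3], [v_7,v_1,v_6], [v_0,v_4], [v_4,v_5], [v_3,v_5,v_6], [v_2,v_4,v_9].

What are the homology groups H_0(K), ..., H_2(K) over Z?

H_0 ≅ Z,  H_1 ≅ Z,  H_2 = 0.

We work with the vertex ordering v_0 < v_1 < v_2 < v_3 < v_4 < v_5 < v_6 < v_7 < v_8 < v_9. The simplices of K, each written with vertices in increasing order, are:

  0-simplices (10): [v_0], [v_1], [v_2], [v_3], [v_4], [v_5], [v_6], [v_7], [v_8], [v_9]
  1-simplices (16): (16 of them)
  2-simplices (6): [v_1,v_2,v_4], [v_1,v_3,v_6], [v_1,v_6,v_7], [v_1,v_7,v_8], [v_2,v_4,v_9], [v_3,v_5,v_6]

Hence C_0 ≅ Z^10, C_1 ≅ Z^16, C_2 ≅ Z^6.

The boundary map ∂_1: C_1 → C_0 sends each edge [p,q] (with p < q) to q − p. For instance
  ∂[v_2,v_9] = [v_9] − [v_2].
This gives a 10×16 integer matrix of rank 9; reducing to Smith normal form yields diagonal entries (1,1,1,1,1,1,1,1,1).

Boundary ∂_2: C_2 → C_1 acts by ∂[p,q,r] = [q,r] − [p,r] + [p,q]. For instance
  ∂[v_1,v_2,v_4] = [v_2,v_4] − [v_1,v_4] + [v_1,v_2],
  ∂[v_1,v_7,v_8] = [v_7,v_8] − [v_1,v_8] + [v_1,v_7].
The resulting 16×6 matrix has rank 6, and its Smith normal form has invariant factors (1,1,1,1,1,1).

Reading off H_k = ker ∂_k / im ∂_{k+1}:

  H_0: rank C_0 − rank ∂_1 = 10 − 9 = 1, and the invariant factors of ∂_1 are all 1, so H_0 ≅ Z.
  H_1: rank ker ∂_1 − rank ∂_2 = (16 − 9) − 6 = 1, and the invariant factors of ∂_2 are all 1, so H_1 ≅ Z.
  H_2: rank ker ∂_2 − rank ∂_3 = (6 − 6) − 0 = 0, and there is no ∂_3, so H_2 ≅ 0.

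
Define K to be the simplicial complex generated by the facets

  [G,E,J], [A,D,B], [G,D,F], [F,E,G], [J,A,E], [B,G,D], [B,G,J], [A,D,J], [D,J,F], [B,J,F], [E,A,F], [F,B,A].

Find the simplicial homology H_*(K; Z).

H_0 = Z,  H_1 = Z/2,  H_2 = 0.

Take the total order A < B < D < E < F < G < J on the vertex set. Then K (dimension 2) consists of the simplices:

  0-simplices (7): A, B, D, E, F, G, J
  1-simplices (18): AB, AD, AE, AF, AJ, BD, BF, BG, BJ, DF, DG, DJ, EF, EG, EJ, FG, FJ, GJ
  2-simplices (12): ABD, ABF, ADJ, AEF, AEJ, BDG, BFJ, BGJ, DFG, DFJ, EFG, EGJ

so the chain groups are C_0 ≅ Z^7, C_1 ≅ Z^18, C_2 ≅ Z^12.

The boundary map ∂_1: C_1 → C_0 is given by ∂[p,q] = [q] − [p]. For instance
  ∂BJ = J − B.
As a 7×18 matrix over Z this has rank 6, with invariant factors (1,1,1,1,1,1).

∂_2: C_2 → C_1 sends each 2-simplex [p,q,r] to [q,r] − [p,r] + [p,q]. For instance
  ∂AEJ = EJ − AJ + AE,
  ∂BGJ = GJ − BJ + BG.
As a 18×12 matrix over Z this has rank 12, with invariant factors (1,1,1,1,1,1,1,1,1,1,1,2).

Computing H_k = (kernel of ∂_k) / (image of ∂_{k+1}):

  H_0: rank C_0 − rank ∂_1 = 7 − 6 = 1, and the invariant factors of ∂_1 are all 1, so H_0 ≅ Z.
  H_1: rank ker ∂_1 − rank ∂_2 = (18 − 6) − 12 = 0, and ∂_2 has invariant factor 2 > 1, so H_1 ≅ Z/2.
  H_2: rank ker ∂_2 − rank ∂_3 = (12 − 12) − 0 = 0, and there is no ∂_3, so H_2 ≅ 0.

(K is a triangulation of the real projective plane RP^2.)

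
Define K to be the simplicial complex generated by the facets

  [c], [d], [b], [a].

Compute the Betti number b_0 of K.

Order the vertices as a < b < c < d. Listing each simplex with vertices in this order, K has dimension 0 with simplices:

  0-simplices (4): a, b, c, d

so the chain groups are C_0 ≅ Z^4.

Computing H_k = (kernel of ∂_k) / (image of ∂_{k+1}):

  H_0: rank C_0 − rank ∂_1 = 4 − 0 = 4, and there is no ∂_1, so H_0 = Z^4.

(K is a triangulation of a set of 4 points.)

Hence the Betti numbers are b_0 = 4.

b_0 = 4.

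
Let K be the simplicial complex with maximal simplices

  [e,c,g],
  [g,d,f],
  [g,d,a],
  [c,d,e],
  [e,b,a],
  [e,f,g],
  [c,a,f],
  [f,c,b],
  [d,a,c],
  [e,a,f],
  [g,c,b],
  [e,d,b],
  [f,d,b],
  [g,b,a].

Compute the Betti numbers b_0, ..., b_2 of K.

b_0 = 1, b_1 = 2, b_2 = 1.

Take the total order a < b < c < d < e < f < g on the vertex set. Then K (dimension 2) consists of the simplices:

  0-simplices (7): a, b, c, d, e, f, g
  1-simplices (21): ab, ac, ad, ae, af, ag, bc, bd, be, bf, bg, cd, ce, cf, cg, de, df, dg, ef, eg, fg
  2-simplices (14): abe, abg, acd, acf, adg, aef, bcf, bcg, bde, bdf, cde, ceg, dfg, efg

so the chain groups are C_0 ≅ Z^7, C_1 ≅ Z^21, C_2 ≅ Z^14.

Boundary ∂_1: C_1 → C_0 maps an edge to its endpoints' difference, ∂[p,q] = q − p. For instance
  ∂dg = g − d.
The 7×21 boundary matrix has rank 6 and Smith normal form diag(1,1,1,1,1,1).

∂_2: C_2 → C_1 maps a triangle to the signed sum of its edges. For instance
  ∂dfg = fg − dg + df,
  ∂acf = cf − af + ac.
This gives a 21×14 integer matrix of rank 13; reducing to Smith normal form yields diagonal entries (1,1,1,1,1,1,1,1,1,1,1,1,1).

Now H_k = ker ∂_k / im ∂_{k+1}, so:

  H_0: rank C_0 − rank ∂_1 = 7 − 6 = 1, and the invariant factors of ∂_1 are all 1, so H_0 ≅ Z.
  H_1: rank ker ∂_1 − rank ∂_2 = (21 − 6) − 13 = 2, and the invariant factors of ∂_2 are all 1, so H_1 ≅ Z^2.
  H_2: rank ker ∂_2 − rank ∂_3 = (14 − 13) − 0 = 1, and there is no ∂_3, so H_2 ≅ Z.

As a check, the Euler characteristic is 7 − 21 + 14 = 0, which agrees with 1 − 2 + 1 = 0.

Hence the Betti numbers are b_0 = 1, b_1 = 2, b_2 = 1.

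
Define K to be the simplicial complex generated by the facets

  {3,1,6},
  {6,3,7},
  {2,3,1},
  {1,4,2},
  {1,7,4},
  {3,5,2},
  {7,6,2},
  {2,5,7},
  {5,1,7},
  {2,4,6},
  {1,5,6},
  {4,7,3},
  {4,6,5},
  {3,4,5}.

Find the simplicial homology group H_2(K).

K has 7 vertices, 21 edges, 14 triangles.
rank ∂_2 = 13, rank ∂_3 = 0 ⇒ b_2 = 14 − 13 − 0 = 1. So H_2 = Z.

H_2 ≅ Z.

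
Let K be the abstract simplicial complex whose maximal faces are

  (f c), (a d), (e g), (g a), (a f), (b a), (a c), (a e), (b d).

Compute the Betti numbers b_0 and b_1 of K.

b_0 = 1, b_1 = 3.

Order the vertices as a < b < c < d < e < f < g. Listing each simplex with vertices in this order, K has dimension 1 with simplices:

  0-simplices (7): a, b, c, d, e, f, g
  1-simplices (9): ab, ac, ad, ae, af, ag, bd, cf, eg

giving chain groups C_0 ≅ Z^7, C_1 ≅ Z^9.

Boundary ∂_1: C_1 → C_0 maps an edge to its endpoints' difference, ∂[p,q] = q − p. For instance
  ∂eg = g − e.
This gives a 7×9 integer matrix of rank 6; reducing to Smith normal form yields diagonal entries (1,1,1,1,1,1).

From H_k ≅ ker(∂_k) / im(∂_{k+1}) we obtain:

  H_0: rank C_0 − rank ∂_1 = 7 − 6 = 1, and the invariant factors of ∂_1 are all 1, so H_0 = Z.
  H_1: rank ker ∂_1 − rank ∂_2 = (9 − 6) − 0 = 3, and there is no ∂_2, so H_1 = Z^3.

Hence the Betti numbers are b_0 = 1, b_1 = 3.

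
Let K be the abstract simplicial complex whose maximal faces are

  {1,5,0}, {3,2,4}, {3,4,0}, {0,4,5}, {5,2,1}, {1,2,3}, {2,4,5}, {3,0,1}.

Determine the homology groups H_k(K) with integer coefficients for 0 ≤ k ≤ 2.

H_0 = Z,  H_1 = 0,  H_2 = Z.

Fix the vertex order 0 < 1 < 2 < 3 < 4 < 5 and write every simplex with vertices in increasing order. Then dim K = 2 and the simplices of K are:

  0-simplices (6): [0], [1], [2], [3], [4], [5]
  1-simplices (12): [0,1], [0,3], [0,4], [0,5], [1,2], [1,3], [1,5], [2,3], [2,4], [2,5], [3,4], [4,5]
  2-simplices (8): [0,1,3], [0,1,5], [0,3,4], [0,4,5], [1,2,3], [1,2,5], [2,3,4], [2,4,5]

Hence C_0 ≅ Z^6, C_1 ≅ Z^12, C_2 ≅ Z^8.

∂_1: C_1 → C_0 is given by ∂[p,q] = [q] − [p].
The 6×12 boundary matrix has rank 5 and Smith normal form diag(1,1,1,1,1).

Boundary ∂_2: C_2 → C_1 acts by ∂[p,q,r] = [q,r] − [p,r] + [p,q]. For instance
  ∂[1,2,3] = [2,3] − [1,3] + [1,2],
  ∂[0,1,3] = [1,3] − [0,3] + [0,1].
This gives a 12×8 integer matrix of rank 7; reducing to Smith normal form yields diagonal entries (1,1,1,1,1,1,1).

Reading off H_k = ker ∂_k / im ∂_{k+1}:

  H_0: rank C_0 − rank ∂_1 = 6 − 5 = 1, and the invariant factors of ∂_1 are all 1, so H_0 = Z.
  H_1: rank ker ∂_1 − rank ∂_2 = (12 − 5) − 7 = 0, and the invariant factors of ∂_2 are all 1, so H_1 = 0.
  H_2: rank ker ∂_2 − rank ∂_3 = (8 − 7) − 0 = 1, and there is no ∂_3, so H_2 = Z.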